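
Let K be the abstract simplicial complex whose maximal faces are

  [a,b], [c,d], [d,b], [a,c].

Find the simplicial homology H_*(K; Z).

H_0 = Z,  H_1 = Z.

Order the vertices as a < b < c < d. Listing each simplex with vertices in this order, K has dimension 1 with simplices:

  0-simplices (4): a, b, c, d
  1-simplices (4): ab, ac, bd, cd

giving chain groups C_0 ≅ Z^4, C_1 ≅ Z^4.

Boundary ∂_1: C_1 → C_0 sends each edge [p,q] (with p < q) to q − p. For instance
  ∂bd = d − b.
The 4×4 boundary matrix has rank 3 and Smith normal form diag(1,1,1).

Now H_k = ker ∂_k / im ∂_{k+1}, so:

  H_0: rank C_0 − rank ∂_1 = 4 − 3 = 1, and the invariant factors of ∂_1 are all 1, so H_0 ≅ Z.
  H_1: rank ker ∂_1 − rank ∂_2 = (4 − 3) − 0 = 1, and there is no ∂_2, so H_1 ≅ Z.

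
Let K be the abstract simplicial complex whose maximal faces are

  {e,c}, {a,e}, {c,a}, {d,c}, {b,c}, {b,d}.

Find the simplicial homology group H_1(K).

Take the total order a < b < c < d < e on the vertex set. Then K (dimension 1) consists of the simplices:

  0-simplices (5): a, b, c, d, e
  1-simplices (6): ac, ae, bc, bd, cd, ce

Hence C_0 ≅ Z^5, C_1 ≅ Z^6.

Boundary ∂_1: C_1 → C_0 is given by ∂[p,q] = [q] − [p]. For instance
  ∂ac = c − a.
As a 5×6 matrix over Z this has rank 4, with invariant factors (1,1,1,1).

From H_k ≅ ker(∂_k) / im(∂_{k+1}) we obtain:

  H_1: rank ker ∂_1 − rank ∂_2 = (6 − 4) − 0 = 2, and there is no ∂_2, so H_1 = Z^2.

H_1 ≅ Z^2.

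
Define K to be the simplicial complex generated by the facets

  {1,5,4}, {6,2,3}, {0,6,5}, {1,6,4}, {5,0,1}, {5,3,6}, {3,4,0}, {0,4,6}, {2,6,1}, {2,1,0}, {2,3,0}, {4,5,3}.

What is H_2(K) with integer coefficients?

Fix the vertex order 0 < 1 < 2 < 3 < 4 < 5 < 6 and write every simplex with vertices in increasing order. Then dim K = 2 and the simplices of K are:

  0-simplices (7): [0], [1], [2], [3], [4], [5], [6]
  1-simplices (18): [0,1], [0,2], [0,3], [0,4], [0,5], [0,6], [1,2], [1,4], [1,5], [1,6], [2,3], [2,6], [3,4], [3,5], [3,6], [4,5], [4,6], [5,6]
  2-simplices (12): [0,1,2], [0,1,5], [0,2,3], [0,3,4], [0,4,6], [0,5,6], [1,2,6], [1,4,5], [1,4,6], [2,3,6], [3,4,5], [3,5,6]

so the chain groups are C_0 ≅ Z^7, C_1 ≅ Z^18, C_2 ≅ Z^12.

∂_1: C_1 → C_0 is given by ∂[p,q] = [q] − [p]. For instance
  ∂[1,4] = [4] − [1].
As a 7×18 matrix over Z this has rank 6, with invariant factors (1,1,1,1,1,1).

Boundary ∂_2: C_2 → C_1 maps a triangle to the signed sum of its edges. For instance
  ∂[3,5,6] = [5,6] − [3,6] + [3,5],
  ∂[3,4,5] = [4,5] − [3,5] + [3,4].
The 18×12 boundary matrix has rank 12 and Smith normal form diag(1,1,1,1,1,1,1,1,1,1,1,2).

Reading off H_k = ker ∂_k / im ∂_{k+1}:

  H_2: rank ker ∂_2 − rank ∂_3 = (12 − 12) − 0 = 0, and there is no ∂_3, so H_2 ≅ 0.

(K is a triangulation of the real projective plane RP^2.)

H_2 = 0.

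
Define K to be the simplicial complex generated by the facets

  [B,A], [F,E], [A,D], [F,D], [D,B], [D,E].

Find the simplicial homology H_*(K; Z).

H_0 ≅ Z,  H_1 ≅ Z^2.

K has 5 vertices, 6 edges.
rank ∂_0 = 0, rank ∂_1 = 4 ⇒ b_0 = 5 − 0 − 4 = 1; all invariant factors of ∂_1 are 1 so no torsion. So H_0 = Z.
rank ∂_1 = 4, rank ∂_2 = 0 ⇒ b_1 = 6 − 4 − 0 = 2. So H_1 = Z^2.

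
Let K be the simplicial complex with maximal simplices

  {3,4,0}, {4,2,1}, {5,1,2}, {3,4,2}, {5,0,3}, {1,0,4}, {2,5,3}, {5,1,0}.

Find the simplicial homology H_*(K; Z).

H_0 = Z,  H_1 = 0,  H_2 = Z.

Fix the vertex order 0 < 1 < 2 < 3 < 4 < 5 and write every simplex with vertices in increasing order. Then dim K = 2 and the simplices of K are:

  0-simplices (6): [0], [1], [2], [3], [4], [5]
  1-simplices (12): [0,1], [0,3], [0,4], [0,5], [1,2], [1,4], [1,5], [2,3], [2,4], [2,5], [3,4], [3,5]
  2-simplices (8): [0,1,4], [0,1,5], [0,3,4], [0,3,5], [1,2,4], [1,2,5], [2,3,4], [2,3,5]

giving chain groups C_0 ≅ Z^6, C_1 ≅ Z^12, C_2 ≅ Z^8.

∂_1: C_1 → C_0 maps an edge to its endpoints' difference, ∂[p,q] = q − p. For instance
  ∂[1,2] = [2] − [1].
The resulting 6×12 matrix has rank 5, and its Smith normal form has invariant factors (1,1,1,1,1).

The boundary map ∂_2: C_2 → C_1 maps a triangle to the signed sum of its edges. For instance
  ∂[0,1,4] = [1,4] − [0,4] + [0,1],
  ∂[0,3,4] = [3,4] − [0,4] + [0,3].
The 12×8 boundary matrix has rank 7 and Smith normal form diag(1,1,1,1,1,1,1).

Now H_k = ker ∂_k / im ∂_{k+1}, so:

  H_0: rank C_0 − rank ∂_1 = 6 − 5 = 1, and the invariant factors of ∂_1 are all 1, so H_0 = Z.
  H_1: rank ker ∂_1 − rank ∂_2 = (12 − 5) − 7 = 0, and the invariant factors of ∂_2 are all 1, so H_1 = 0.
  H_2: rank ker ∂_2 − rank ∂_3 = (8 − 7) − 0 = 1, and there is no ∂_3, so H_2 = Z.

(K is a triangulation of the 2-sphere S^2.)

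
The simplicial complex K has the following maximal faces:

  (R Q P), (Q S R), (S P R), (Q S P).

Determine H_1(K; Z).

H_1 ≅ 0.

Fix the vertex order P < Q < R < S and write every simplex with vertices in increasing order. Then dim K = 2 and the simplices of K are:

  0-simplices (4): P, Q, R, S
  1-simplices (6): PQ, PR, PS, QR, QS, RS
  2-simplices (4): PQR, PQS, PRS, QRS

giving chain groups C_0 ≅ Z^4, C_1 ≅ Z^6, C_2 ≅ Z^4.

The boundary map ∂_1: C_1 → C_0 maps an edge to its endpoints' difference, ∂[p,q] = q − p.
This gives a 4×6 integer matrix of rank 3; reducing to Smith normal form yields diagonal entries (1,1,1).

The boundary map ∂_2: C_2 → C_1 sends each 2-simplex [p,q,r] to [q,r] − [p,r] + [p,q]. For instance
  ∂PQR = QR − PR + PQ,
  ∂PRS = RS − PS + PR.
The 6×4 boundary matrix has rank 3 and Smith normal form diag(1,1,1).

Now H_k = ker ∂_k / im ∂_{k+1}, so:

  H_1: rank ker ∂_1 − rank ∂_2 = (6 − 3) − 3 = 0, and the invariant factors of ∂_2 are all 1, so H_1 ≅ 0.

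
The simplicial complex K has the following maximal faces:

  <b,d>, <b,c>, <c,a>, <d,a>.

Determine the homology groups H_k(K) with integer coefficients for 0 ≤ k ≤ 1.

Take the total order a < b < c < d on the vertex set. Then K (dimension 1) consists of the simplices:

  0-simplices (4): a, b, c, d
  1-simplices (4): ac, ad, bc, bd

so the chain groups are C_0 ≅ Z^4, C_1 ≅ Z^4.

The boundary map ∂_1: C_1 → C_0 sends each edge [p,q] (with p < q) to q − p. For instance
  ∂ad = d − a.
The 4×4 boundary matrix has rank 3 and Smith normal form diag(1,1,1).

From H_k ≅ ker(∂_k) / im(∂_{k+1}) we obtain:

  H_0: rank C_0 − rank ∂_1 = 4 − 3 = 1, and the invariant factors of ∂_1 are all 1, so H_0 ≅ Z.
  H_1: rank ker ∂_1 − rank ∂_2 = (4 − 3) − 0 = 1, and there is no ∂_2, so H_1 ≅ Z.

H_0 ≅ Z,  H_1 ≅ Z.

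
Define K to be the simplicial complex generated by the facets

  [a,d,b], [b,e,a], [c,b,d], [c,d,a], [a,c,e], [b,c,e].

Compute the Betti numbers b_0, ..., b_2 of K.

We work with the vertex ordering a < b < c < d < e. The simplices of K, each written with vertices in increasing order, are:

  0-simplices (5): a, b, c, d, e
  1-simplices (9): ab, ac, ad, ae, bc, bd, be, cd, ce
  2-simplices (6): abd, abe, acd, ace, bcd, bce

giving chain groups C_0 ≅ Z^5, C_1 ≅ Z^9, C_2 ≅ Z^6.

Boundary ∂_1: C_1 → C_0 is given by ∂[p,q] = [q] − [p]. For instance
  ∂ce = e − c.
The 5×9 boundary matrix has rank 4 and Smith normal form diag(1,1,1,1).

Boundary ∂_2: C_2 → C_1 sends each 2-simplex [p,q,r] to [q,r] − [p,r] + [p,q]. For instance
  ∂abe = be − ae + ab,
  ∂ace = ce − ae + ac.
As a 9×6 matrix over Z this has rank 5, with invariant factors (1,1,1,1,1).

Now H_k = ker ∂_k / im ∂_{k+1}, so:

  H_0: rank C_0 − rank ∂_1 = 5 − 4 = 1, and the invariant factors of ∂_1 are all 1, so H_0 ≅ Z.
  H_1: rank ker ∂_1 − rank ∂_2 = (9 − 4) − 5 = 0, and the invariant factors of ∂_2 are all 1, so H_1 ≅ 0.
  H_2: rank ker ∂_2 − rank ∂_3 = (6 − 5) − 0 = 1, and there is no ∂_3, so H_2 ≅ Z.

(K is a triangulation of the 2-sphere S^2.)

Hence the Betti numbers are b_0 = 1, b_1 = 0, b_2 = 1.

b_0 = 1, b_1 = 0, b_2 = 1.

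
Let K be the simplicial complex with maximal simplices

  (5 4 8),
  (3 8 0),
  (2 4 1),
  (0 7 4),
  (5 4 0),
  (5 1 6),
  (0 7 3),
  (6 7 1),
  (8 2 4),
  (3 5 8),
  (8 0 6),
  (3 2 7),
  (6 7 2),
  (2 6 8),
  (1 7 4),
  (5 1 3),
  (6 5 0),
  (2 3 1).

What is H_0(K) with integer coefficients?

Take the total order 0 < 1 < 2 < 3 < 4 < 5 < 6 < 7 < 8 on the vertex set. Then K (dimension 2) consists of the simplices:

  0-simplices (9): [0], [1], [2], [3], [4], [5], [6], [7], [8]
  1-simplices (27): (27 of them)
  2-simplices (18): [0,3,7], [0,3,8], [0,4,5], [0,4,7], [0,5,6], [0,6,8], [1,2,3], [1,2,4], [1,3,5], [1,4,7], [1,5,6], [1,6,7], [2,3,7], [2,4,8], [2,6,7], [2,6,8], [3,5,8], [4,5,8]

Hence C_0 ≅ Z^9, C_1 ≅ Z^27, C_2 ≅ Z^18.

∂_1: C_1 → C_0 sends each edge [p,q] (with p < q) to q − p.
This gives a 9×27 integer matrix of rank 8; reducing to Smith normal form yields diagonal entries (1,1,1,1,1,1,1,1).

∂_2: C_2 → C_1 sends each 2-simplex [p,q,r] to [q,r] − [p,r] + [p,q]. For instance
  ∂[1,5,6] = [5,6] − [1,6] + [1,5],
  ∂[0,3,7] = [3,7] − [0,7] + [0,3].
As a 27×18 matrix over Z this has rank 18, with invariant factors (1,1,1,1,1,1,1,1,1,1,1,1,1,1,1,1,1,2).

Now H_k = ker ∂_k / im ∂_{k+1}, so:

  H_0: rank C_0 − rank ∂_1 = 9 − 8 = 1, and the invariant factors of ∂_1 are all 1, so H_0 ≅ Z.

H_0 = Z.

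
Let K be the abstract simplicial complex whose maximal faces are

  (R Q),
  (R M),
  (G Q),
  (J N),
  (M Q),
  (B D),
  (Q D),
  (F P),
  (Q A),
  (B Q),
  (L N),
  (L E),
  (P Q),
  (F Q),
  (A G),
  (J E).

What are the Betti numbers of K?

Take the total order A < B < D < E < F < G < J < L < M < N < P < Q < R on the vertex set. Then K (dimension 1) consists of the simplices:

  0-simplices (13): A, B, D, E, F, G, J, L, M, N, P, Q, R
  1-simplices (16): AG, AQ, BD, BQ, DQ, EJ, EL, FP, FQ, GQ, JN, LN, MQ, MR, PQ, QR

giving chain groups C_0 ≅ Z^13, C_1 ≅ Z^16.

The boundary map ∂_1: C_1 → C_0 maps an edge to its endpoints' difference, ∂[p,q] = q − p.
This gives a 13×16 integer matrix of rank 11; reducing to Smith normal form yields diagonal entries (1,1,1,1,1,1,1,1,1,1,1).

Computing H_k = (kernel of ∂_k) / (image of ∂_{k+1}):

  H_0: rank C_0 − rank ∂_1 = 13 − 11 = 2, and the invariant factors of ∂_1 are all 1, so H_0 ≅ Z^2.
  H_1: rank ker ∂_1 − rank ∂_2 = (16 − 11) − 0 = 5, and there is no ∂_2, so H_1 ≅ Z^5.

Hence the Betti numbers are b_0 = 2, b_1 = 5.

b_0 = 2, b_1 = 5.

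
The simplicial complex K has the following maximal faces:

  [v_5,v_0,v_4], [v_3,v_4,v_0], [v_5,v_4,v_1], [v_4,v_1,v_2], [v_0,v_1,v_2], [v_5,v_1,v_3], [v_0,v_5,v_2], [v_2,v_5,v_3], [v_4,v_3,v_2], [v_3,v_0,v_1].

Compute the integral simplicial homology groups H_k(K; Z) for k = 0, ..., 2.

H_0 ≅ Z,  H_1 ≅ Z/2,  H_2 = 0.

We work with the vertex ordering v_0 < v_1 < v_2 < v_3 < v_4 < v_5. The simplices of K, each written with vertices in increasing order, are:

  0-simplices (6): [v_0], [v_1], [v_2], [v_3], [v_4], [v_5]
  1-simplices (15): (15 of them)
  2-simplices (10): [v_0,v_1,v_2], [v_0,v_1,v_3], [v_0,v_2,v_5], [v_0,v_3,v_4], [v_0,v_4,v_5], [v_1,v_2,v_4], [v_1,v_3,v_5], [v_1,v_4,v_5], [v_2,v_3,v_4], [v_2,v_3,v_5]

so the chain groups are C_0 ≅ Z^6, C_1 ≅ Z^15, C_2 ≅ Z^10.

Boundary ∂_1: C_1 → C_0 is given by ∂[p,q] = [q] − [p].
As a 6×15 matrix over Z this has rank 5, with invariant factors (1,1,1,1,1).

The boundary map ∂_2: C_2 → C_1 acts by ∂[p,q,r] = [q,r] − [p,r] + [p,q]. For instance
  ∂[v_0,v_3,v_4] = [v_3,v_4] − [v_0,v_4] + [v_0,v_3],
  ∂[v_0,v_1,v_2] = [v_1,v_2] − [v_0,v_2] + [v_0,v_1].
The 15×10 boundary matrix has rank 10 and Smith normal form diag(1,1,1,1,1,1,1,1,1,2).

Computing H_k = (kernel of ∂_k) / (image of ∂_{k+1}):

  H_0: rank C_0 − rank ∂_1 = 6 − 5 = 1, and the invariant factors of ∂_1 are all 1, so H_0 ≅ Z.
  H_1: rank ker ∂_1 − rank ∂_2 = (15 − 5) − 10 = 0, and ∂_2 has invariant factor 2 > 1, so H_1 ≅ Z/2.
  H_2: rank ker ∂_2 − rank ∂_3 = (10 − 10) − 0 = 0, and there is no ∂_3, so H_2 ≅ 0.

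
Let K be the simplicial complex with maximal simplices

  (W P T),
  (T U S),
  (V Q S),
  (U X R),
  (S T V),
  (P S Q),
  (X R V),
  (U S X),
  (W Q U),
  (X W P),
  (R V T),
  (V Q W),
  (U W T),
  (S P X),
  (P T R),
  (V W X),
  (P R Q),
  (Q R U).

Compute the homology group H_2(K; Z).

We work with the vertex ordering P < Q < R < S < T < U < V < W < X. The simplices of K, each written with vertices in increasing order, are:

  0-simplices (9): P, Q, R, S, T, U, V, W, X
  1-simplices (27): PQ, PR, PS, PT, PW, PX, QR, QS, QU, QV, QW, RT, RU, RV, RX, ST, SU, SV, SX, TU, TV, TW, UW, UX, VW, VX, WX
  2-simplices (18): PQR, PQS, PRT, PSX, PTW, PWX, QRU, QSV, QUW, QVW, RTV, RUX, RVX, STU, STV, SUX, TUW, VWX

Hence C_0 ≅ Z^9, C_1 ≅ Z^27, C_2 ≅ Z^18.

∂_1: C_1 → C_0 is given by ∂[p,q] = [q] − [p]. For instance
  ∂PQ = Q − P.
The resulting 9×27 matrix has rank 8, and its Smith normal form has invariant factors (1,1,1,1,1,1,1,1).

∂_2: C_2 → C_1 maps a triangle to the signed sum of its edges. For instance
  ∂RUX = UX − RX + RU,
  ∂STU = TU − SU + ST.
The resulting 27×18 matrix has rank 17, and its Smith normal form has invariant factors (1,1,1,1,1,1,1,1,1,1,1,1,1,1,1,1,1).

Now H_k = ker ∂_k / im ∂_{k+1}, so:

  H_2: rank ker ∂_2 − rank ∂_3 = (18 − 17) − 0 = 1, and there is no ∂_3, so H_2 ≅ Z.

(K is a triangulation of the torus T^2.)

H_2 ≅ Z.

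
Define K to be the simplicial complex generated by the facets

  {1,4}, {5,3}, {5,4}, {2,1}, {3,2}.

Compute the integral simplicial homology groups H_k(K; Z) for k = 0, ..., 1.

H_0 ≅ Z,  H_1 ≅ Z.

We work with the vertex ordering 1 < 2 < 3 < 4 < 5. The simplices of K, each written with vertices in increasing order, are:

  0-simplices (5): [1], [2], [3], [4], [5]
  1-simplices (5): [1,2], [1,4], [2,3], [3,5], [4,5]

Hence C_0 ≅ Z^5, C_1 ≅ Z^5.

∂_1: C_1 → C_0 sends each edge [p,q] (with p < q) to q − p. For instance
  ∂[1,2] = [2] − [1].
The 5×5 boundary matrix has rank 4 and Smith normal form diag(1,1,1,1).

From H_k ≅ ker(∂_k) / im(∂_{k+1}) we obtain:

  H_0: rank C_0 − rank ∂_1 = 5 − 4 = 1, and the invariant factors of ∂_1 are all 1, so H_0 ≅ Z.
  H_1: rank ker ∂_1 − rank ∂_2 = (5 − 4) − 0 = 1, and there is no ∂_2, so H_1 ≅ Z.

(K is a triangulation of the circle S^1.)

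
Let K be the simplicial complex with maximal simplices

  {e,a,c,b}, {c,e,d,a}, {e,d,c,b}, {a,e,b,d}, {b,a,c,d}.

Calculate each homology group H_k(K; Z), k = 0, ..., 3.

Fix the vertex order a < b < c < d < e and write every simplex with vertices in increasing order. Then dim K = 3 and the simplices of K are:

  0-simplices (5): a, b, c, d, e
  1-simplices (10): ab, ac, ad, ae, bc, bd, be, cd, ce, de
  2-simplices (10): abc, abd, abe, acd, ace, ade, bcd, bce, bde, cde
  3-simplices (5): abcd, abce, abde, acde, bcde

so the chain groups are C_0 ≅ Z^5, C_1 ≅ Z^10, C_2 ≅ Z^10, C_3 ≅ Z^5.

Boundary ∂_1: C_1 → C_0 is given by ∂[p,q] = [q] − [p]. For instance
  ∂ce = e − c.
The 5×10 boundary matrix has rank 4 and Smith normal form diag(1,1,1,1).

The boundary map ∂_2: C_2 → C_1 acts by ∂[p,q,r] = [q,r] − [p,r] + [p,q]. For instance
  ∂acd = cd − ad + ac,
  ∂bde = de − be + bd.
The 10×10 boundary matrix has rank 6 and Smith normal form diag(1,1,1,1,1,1).

∂_3: C_3 → C_2 sends each 3-simplex σ to the alternating sum Σ_i (−1)^i (σ with its i-th vertex removed). For instance
  ∂acde = cde − ade + ace − acd,
  ∂abce = bce − ace + abe − abc.
The 10×5 boundary matrix has rank 4 and Smith normal form diag(1,1,1,1).

From H_k ≅ ker(∂_k) / im(∂_{k+1}) we obtain:

  H_0: rank C_0 − rank ∂_1 = 5 − 4 = 1, and the invariant factors of ∂_1 are all 1, so H_0 ≅ Z.
  H_1: rank ker ∂_1 − rank ∂_2 = (10 − 4) − 6 = 0, and the invariant factors of ∂_2 are all 1, so H_1 ≅ 0.
  H_2: rank ker ∂_2 − rank ∂_3 = (10 − 6) − 4 = 0, and the invariant factors of ∂_3 are all 1, so H_2 ≅ 0.
  H_3: rank ker ∂_3 − rank ∂_4 = (5 − 4) − 0 = 1, and there is no ∂_4, so H_3 ≅ Z.

As a check, the Euler characteristic is 5 − 10 + 10 − 5 = 0, which agrees with 1 − 0 + 0 − 1 = 0.

H_0 ≅ Z,  H_1 = 0,  H_2 = 0,  H_3 ≅ Z.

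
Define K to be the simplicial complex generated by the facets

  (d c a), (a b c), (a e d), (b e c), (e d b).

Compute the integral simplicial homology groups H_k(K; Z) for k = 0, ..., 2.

H_0 ≅ Z,  H_1 ≅ Z,  H_2 = 0.

Fix the vertex order a < b < c < d < e and write every simplex with vertices in increasing order. Then dim K = 2 and the simplices of K are:

  0-simplices (5): a, b, c, d, e
  1-simplices (10): ab, ac, ad, ae, bc, bd, be, cd, ce, de
  2-simplices (5): abc, acd, ade, bce, bde

Hence C_0 ≅ Z^5, C_1 ≅ Z^10, C_2 ≅ Z^5.

The boundary map ∂_1: C_1 → C_0 is given by ∂[p,q] = [q] − [p].
The 5×10 boundary matrix has rank 4 and Smith normal form diag(1,1,1,1).

Boundary ∂_2: C_2 → C_1 acts by ∂[p,q,r] = [q,r] − [p,r] + [p,q]. For instance
  ∂acd = cd − ad + ac,
  ∂abc = bc − ac + ab.
The 10×5 boundary matrix has rank 5 and Smith normal form diag(1,1,1,1,1).

Now H_k = ker ∂_k / im ∂_{k+1}, so:

  H_0: rank C_0 − rank ∂_1 = 5 − 4 = 1, and the invariant factors of ∂_1 are all 1, so H_0 = Z.
  H_1: rank ker ∂_1 − rank ∂_2 = (10 − 4) − 5 = 1, and the invariant factors of ∂_2 are all 1, so H_1 = Z.
  H_2: rank ker ∂_2 − rank ∂_3 = (5 − 5) − 0 = 0, and there is no ∂_3, so H_2 = 0.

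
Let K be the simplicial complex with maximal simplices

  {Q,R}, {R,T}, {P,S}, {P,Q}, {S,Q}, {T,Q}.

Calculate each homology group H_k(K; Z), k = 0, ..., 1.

H_0 ≅ Z,  H_1 ≅ Z^2.

We work with the vertex ordering P < Q < R < S < T. The simplices of K, each written with vertices in increasing order, are:

  0-simplices (5): P, Q, R, S, T
  1-simplices (6): PQ, PS, QR, QS, QT, RT

giving chain groups C_0 ≅ Z^5, C_1 ≅ Z^6.

∂_1: C_1 → C_0 maps an edge to its endpoints' difference, ∂[p,q] = q − p. For instance
  ∂PQ = Q − P.
This gives a 5×6 integer matrix of rank 4; reducing to Smith normal form yields diagonal entries (1,1,1,1).

Reading off H_k = ker ∂_k / im ∂_{k+1}:

  H_0: rank C_0 − rank ∂_1 = 5 − 4 = 1, and the invariant factors of ∂_1 are all 1, so H_0 ≅ Z.
  H_1: rank ker ∂_1 − rank ∂_2 = (6 − 4) − 0 = 2, and there is no ∂_2, so H_1 ≅ Z^2.

As a check, the Euler characteristic is 5 − 6 = -1, which agrees with 1 − 2 = -1.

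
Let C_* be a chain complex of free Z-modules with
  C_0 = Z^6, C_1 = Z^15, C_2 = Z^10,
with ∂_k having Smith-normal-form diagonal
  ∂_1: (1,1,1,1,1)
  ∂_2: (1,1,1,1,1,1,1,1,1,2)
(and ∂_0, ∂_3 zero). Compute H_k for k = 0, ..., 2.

H_0 ≅ Z,  H_1 ≅ Z/2,  H_2 = 0.

H_0: b_0 = 6 − 0 − 5 = 1; torsion from ∂_1 factors > 1: none. So H_0 ≅ Z.
H_1: b_1 = 15 − 5 − 10 = 0; torsion from ∂_2 factors > 1: [2]. So H_1 ≅ Z/2.
H_2: b_2 = 10 − 10 − 0 = 0; torsion from ∂_3 factors > 1: none. So H_2 ≅ 0.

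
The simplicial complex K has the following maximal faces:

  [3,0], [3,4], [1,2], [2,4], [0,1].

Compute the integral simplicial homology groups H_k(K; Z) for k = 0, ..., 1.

H_0 = Z,  H_1 = Z.

K has 5 vertices, 5 edges.
rank ∂_0 = 0, rank ∂_1 = 4 ⇒ b_0 = 5 − 0 − 4 = 1; all invariant factors of ∂_1 are 1 so no torsion. So H_0 ≅ Z.
rank ∂_1 = 4, rank ∂_2 = 0 ⇒ b_1 = 5 − 4 − 0 = 1. So H_1 ≅ Z.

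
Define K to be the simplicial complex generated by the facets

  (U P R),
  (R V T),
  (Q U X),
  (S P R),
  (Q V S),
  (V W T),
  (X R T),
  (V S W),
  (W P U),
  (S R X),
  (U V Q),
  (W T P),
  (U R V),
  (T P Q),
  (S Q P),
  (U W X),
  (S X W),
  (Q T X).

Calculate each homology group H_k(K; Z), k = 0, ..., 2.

H_0 = Z,  H_1 = Z^2,  H_2 = Z.

Fix the vertex order P < Q < R < S < T < U < V < W < X and write every simplex with vertices in increasing order. Then dim K = 2 and the simplices of K are:

  0-simplices (9): P, Q, R, S, T, U, V, W, X
  1-simplices (27): PQ, PR, PS, PT, PU, PW, QS, QT, QU, QV, QX, RS, RT, RU, RV, RX, SV, SW, SX, TV, TW, TX, UV, UW, UX, VW, WX
  2-simplices (18): PQS, PQT, PRS, PRU, PTW, PUW, QSV, QTX, QUV, QUX, RSX, RTV, RTX, RUV, SVW, SWX, TVW, UWX

so the chain groups are C_0 ≅ Z^9, C_1 ≅ Z^27, C_2 ≅ Z^18.

The boundary map ∂_1: C_1 → C_0 maps an edge to its endpoints' difference, ∂[p,q] = q − p. For instance
  ∂PR = R − P.
The 9×27 boundary matrix has rank 8 and Smith normal form diag(1,1,1,1,1,1,1,1).

Boundary ∂_2: C_2 → C_1 acts by ∂[p,q,r] = [q,r] − [p,r] + [p,q]. For instance
  ∂QUX = UX − QX + QU,
  ∂PUW = UW − PW + PU.
The resulting 27×18 matrix has rank 17, and its Smith normal form has invariant factors (1,1,1,1,1,1,1,1,1,1,1,1,1,1,1,1,1).

From H_k ≅ ker(∂_k) / im(∂_{k+1}) we obtain:

  H_0: rank C_0 − rank ∂_1 = 9 − 8 = 1, and the invariant factors of ∂_1 are all 1, so H_0 ≅ Z.
  H_1: rank ker ∂_1 − rank ∂_2 = (27 − 8) − 17 = 2, and the invariant factors of ∂_2 are all 1, so H_1 ≅ Z^2.
  H_2: rank ker ∂_2 − rank ∂_3 = (18 − 17) − 0 = 1, and there is no ∂_3, so H_2 ≅ Z.

As a check, the Euler characteristic is 9 − 27 + 18 = 0, which agrees with 1 − 2 + 1 = 0.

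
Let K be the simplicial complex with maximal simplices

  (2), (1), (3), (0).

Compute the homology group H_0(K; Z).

H_0 ≅ Z^4.

Order the vertices as 0 < 1 < 2 < 3. Listing each simplex with vertices in this order, K has dimension 0 with simplices:

  0-simplices (4): [0], [1], [2], [3]

Hence C_0 ≅ Z^4.

Now H_k = ker ∂_k / im ∂_{k+1}, so:

  H_0: rank C_0 − rank ∂_1 = 4 − 0 = 4, and there is no ∂_1, so H_0 ≅ Z^4.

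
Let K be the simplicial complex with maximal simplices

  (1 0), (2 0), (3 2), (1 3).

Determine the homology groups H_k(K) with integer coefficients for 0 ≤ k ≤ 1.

Take the total order 0 < 1 < 2 < 3 on the vertex set. Then K (dimension 1) consists of the simplices:

  0-simplices (4): [0], [1], [2], [3]
  1-simplices (4): [0,1], [0,2], [1,3], [2,3]

Hence C_0 ≅ Z^4, C_1 ≅ Z^4.

∂_1: C_1 → C_0 sends each edge [p,q] (with p < q) to q − p. For instance
  ∂[0,2] = [2] − [0].
The resulting 4×4 matrix has rank 3, and its Smith normal form has invariant factors (1,1,1).

Computing H_k = (kernel of ∂_k) / (image of ∂_{k+1}):

  H_0: rank C_0 − rank ∂_1 = 4 − 3 = 1, and the invariant factors of ∂_1 are all 1, so H_0 ≅ Z.
  H_1: rank ker ∂_1 − rank ∂_2 = (4 − 3) − 0 = 1, and there is no ∂_2, so H_1 ≅ Z.

H_0 = Z,  H_1 = Z.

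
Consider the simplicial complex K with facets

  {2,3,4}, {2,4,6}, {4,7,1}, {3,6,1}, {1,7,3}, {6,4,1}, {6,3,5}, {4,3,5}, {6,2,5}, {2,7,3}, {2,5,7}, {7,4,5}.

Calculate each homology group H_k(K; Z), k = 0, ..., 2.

We work with the vertex ordering 1 < 2 < 3 < 4 < 5 < 6 < 7. The simplices of K, each written with vertices in increasing order, are:

  0-simplices (7): [1], [2], [3], [4], [5], [6], [7]
  1-simplices (18): [1,3], [1,4], [1,6], [1,7], [2,3], [2,4], [2,5], [2,6], [2,7], [3,4], [3,5], [3,6], [3,7], [4,5], [4,6], [4,7], [5,6], [5,7]
  2-simplices (12): [1,3,6], [1,3,7], [1,4,6], [1,4,7], [2,3,4], [2,3,7], [2,4,6], [2,5,6], [2,5,7], [3,4,5], [3,5,6], [4,5,7]

so the chain groups are C_0 ≅ Z^7, C_1 ≅ Z^18, C_2 ≅ Z^12.

∂_1: C_1 → C_0 sends each edge [p,q] (with p < q) to q − p.
The 7×18 boundary matrix has rank 6 and Smith normal form diag(1,1,1,1,1,1).

∂_2: C_2 → C_1 maps a triangle to the signed sum of its edges. For instance
  ∂[2,3,4] = [3,4] − [2,4] + [2,3],
  ∂[1,3,6] = [3,6] − [1,6] + [1,3].
The 18×12 boundary matrix has rank 12 and Smith normal form diag(1,1,1,1,1,1,1,1,1,1,1,2).

Computing H_k = (kernel of ∂_k) / (image of ∂_{k+1}):

  H_0: rank C_0 − rank ∂_1 = 7 − 6 = 1, and the invariant factors of ∂_1 are all 1, so H_0 ≅ Z.
  H_1: rank ker ∂_1 − rank ∂_2 = (18 − 6) − 12 = 0, and ∂_2 has invariant factor 2 > 1, so H_1 ≅ Z/2.
  H_2: rank ker ∂_2 − rank ∂_3 = (12 − 12) − 0 = 0, and there is no ∂_3, so H_2 ≅ 0.

H_0 ≅ Z,  H_1 ≅ Z/2,  H_2 = 0.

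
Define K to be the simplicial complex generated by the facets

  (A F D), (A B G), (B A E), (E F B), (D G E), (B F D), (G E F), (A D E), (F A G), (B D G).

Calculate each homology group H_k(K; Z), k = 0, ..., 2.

H_0 ≅ Z,  H_1 ≅ Z/2Z,  H_2 = 0.

K has 6 vertices, 15 edges, 10 triangles.
rank ∂_0 = 0, rank ∂_1 = 5 ⇒ b_0 = 6 − 0 − 5 = 1; all invariant factors of ∂_1 are 1 so no torsion. So H_0 ≅ Z.
rank ∂_1 = 5, rank ∂_2 = 10 ⇒ b_1 = 15 − 5 − 10 = 0; ∂_2 has invariant factor(s) [2] giving torsion. So H_1 ≅ Z/2Z.
rank ∂_2 = 10, rank ∂_3 = 0 ⇒ b_2 = 10 − 10 − 0 = 0. So H_2 ≅ 0.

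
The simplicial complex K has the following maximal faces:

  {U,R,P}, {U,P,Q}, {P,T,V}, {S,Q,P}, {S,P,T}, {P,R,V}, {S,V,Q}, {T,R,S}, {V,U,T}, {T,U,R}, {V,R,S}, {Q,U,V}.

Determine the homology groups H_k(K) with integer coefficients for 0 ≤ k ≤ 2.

We work with the vertex ordering P < Q < R < S < T < U < V. The simplices of K, each written with vertices in increasing order, are:

  0-simplices (7): P, Q, R, S, T, U, V
  1-simplices (18): PQ, PR, PS, PT, PU, PV, QS, QU, QV, RS, RT, RU, RV, ST, SV, TU, TV, UV
  2-simplices (12): PQS, PQU, PRU, PRV, PST, PTV, QSV, QUV, RST, RSV, RTU, TUV

giving chain groups C_0 ≅ Z^7, C_1 ≅ Z^18, C_2 ≅ Z^12.

Boundary ∂_1: C_1 → C_0 maps an edge to its endpoints' difference, ∂[p,q] = q − p. For instance
  ∂PS = S − P.
The resulting 7×18 matrix has rank 6, and its Smith normal form has invariant factors (1,1,1,1,1,1).

The boundary map ∂_2: C_2 → C_1 sends each 2-simplex [p,q,r] to [q,r] − [p,r] + [p,q]. For instance
  ∂PRV = RV − PV + PR,
  ∂RSV = SV − RV + RS.
The 18×12 boundary matrix has rank 12 and Smith normal form diag(1,1,1,1,1,1,1,1,1,1,1,2).

Reading off H_k = ker ∂_k / im ∂_{k+1}:

  H_0: rank C_0 − rank ∂_1 = 7 − 6 = 1, and the invariant factors of ∂_1 are all 1, so H_0 = Z.
  H_1: rank ker ∂_1 − rank ∂_2 = (18 − 6) − 12 = 0, and ∂_2 has invariant factor 2 > 1, so H_1 = Z/2Z.
  H_2: rank ker ∂_2 − rank ∂_3 = (12 − 12) − 0 = 0, and there is no ∂_3, so H_2 = 0.

H_0 = Z,  H_1 = Z/2Z,  H_2 = 0.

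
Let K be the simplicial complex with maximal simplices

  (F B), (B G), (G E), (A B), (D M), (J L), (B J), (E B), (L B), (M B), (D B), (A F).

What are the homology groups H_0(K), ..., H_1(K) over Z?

H_0 = Z,  H_1 = Z^4.

Take the total order A < B < D < E < F < G < J < L < M on the vertex set. Then K (dimension 1) consists of the simplices:

  0-simplices (9): A, B, D, E, F, G, J, L, M
  1-simplices (12): AB, AF, BD, BE, BF, BG, BJ, BL, BM, DM, EG, JL

giving chain groups C_0 ≅ Z^9, C_1 ≅ Z^12.

The boundary map ∂_1: C_1 → C_0 is given by ∂[p,q] = [q] − [p]. For instance
  ∂JL = L − J.
The resulting 9×12 matrix has rank 8, and its Smith normal form has invariant factors (1,1,1,1,1,1,1,1).

Now H_k = ker ∂_k / im ∂_{k+1}, so:

  H_0: rank C_0 − rank ∂_1 = 9 − 8 = 1, and the invariant factors of ∂_1 are all 1, so H_0 ≅ Z.
  H_1: rank ker ∂_1 − rank ∂_2 = (12 − 8) − 0 = 4, and there is no ∂_2, so H_1 ≅ Z^4.

As a check, the Euler characteristic is 9 − 12 = -3, which agrees with 1 − 4 = -3.
(K is a triangulation of a wedge of 4 circles.)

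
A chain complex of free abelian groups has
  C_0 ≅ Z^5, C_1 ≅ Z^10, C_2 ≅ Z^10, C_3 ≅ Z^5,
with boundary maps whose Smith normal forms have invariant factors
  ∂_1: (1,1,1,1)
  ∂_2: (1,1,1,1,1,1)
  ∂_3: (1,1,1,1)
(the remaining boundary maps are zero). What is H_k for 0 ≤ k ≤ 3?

H_0: b_0 = 5 − 0 − 4 = 1; torsion from ∂_1 factors > 1: none. So H_0 = Z.
H_1: b_1 = 10 − 4 − 6 = 0; torsion from ∂_2 factors > 1: none. So H_1 = 0.
H_2: b_2 = 10 − 6 − 4 = 0; torsion from ∂_3 factors > 1: none. So H_2 = 0.
H_3: b_3 = 5 − 4 − 0 = 1; torsion from ∂_4 factors > 1: none. So H_3 = Z.

H_0 = Z,  H_1 = 0,  H_2 = 0,  H_3 = Z.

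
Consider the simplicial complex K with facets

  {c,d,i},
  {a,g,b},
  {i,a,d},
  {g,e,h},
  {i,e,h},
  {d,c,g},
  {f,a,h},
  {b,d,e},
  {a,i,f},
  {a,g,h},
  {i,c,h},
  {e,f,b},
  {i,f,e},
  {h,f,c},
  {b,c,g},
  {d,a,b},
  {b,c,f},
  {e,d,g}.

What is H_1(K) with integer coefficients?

K has 9 vertices, 27 edges, 18 triangles.
rank ∂_1 = 8, rank ∂_2 = 18 ⇒ b_1 = 27 − 8 − 18 = 1; ∂_2 has invariant factor(s) [2] giving torsion. So H_1 = Z × Z/2.

H_1 = Z × Z/2.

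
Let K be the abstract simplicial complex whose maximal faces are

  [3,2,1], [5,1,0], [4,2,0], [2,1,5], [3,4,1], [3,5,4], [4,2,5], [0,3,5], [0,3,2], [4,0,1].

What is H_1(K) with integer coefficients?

Order the vertices as 0 < 1 < 2 < 3 < 4 < 5. Listing each simplex with vertices in this order, K has dimension 2 with simplices:

  0-simplices (6): [0], [1], [2], [3], [4], [5]
  1-simplices (15): [0,1], [0,2], [0,3], [0,4], [0,5], [1,2], [1,3], [1,4], [1,5], [2,3], [2,4], [2,5], [3,4], [3,5], [4,5]
  2-simplices (10): [0,1,4], [0,1,5], [0,2,3], [0,2,4], [0,3,5], [1,2,3], [1,2,5], [1,3,4], [2,4,5], [3,4,5]

giving chain groups C_0 ≅ Z^6, C_1 ≅ Z^15, C_2 ≅ Z^10.

∂_1: C_1 → C_0 is given by ∂[p,q] = [q] − [p].
As a 6×15 matrix over Z this has rank 5, with invariant factors (1,1,1,1,1).

∂_2: C_2 → C_1 sends each 2-simplex [p,q,r] to [q,r] − [p,r] + [p,q]. For instance
  ∂[0,2,3] = [2,3] − [0,3] + [0,2],
  ∂[3,4,5] = [4,5] − [3,5] + [3,4].
This gives a 15×10 integer matrix of rank 10; reducing to Smith normal form yields diagonal entries (1,1,1,1,1,1,1,1,1,2).

From H_k ≅ ker(∂_k) / im(∂_{k+1}) we obtain:

  H_1: rank ker ∂_1 − rank ∂_2 = (15 − 5) − 10 = 0, and ∂_2 has invariant factor 2 > 1, so H_1 = Z/2Z.

(K is a triangulation of the real projective plane RP^2.)

H_1 = Z/2Z.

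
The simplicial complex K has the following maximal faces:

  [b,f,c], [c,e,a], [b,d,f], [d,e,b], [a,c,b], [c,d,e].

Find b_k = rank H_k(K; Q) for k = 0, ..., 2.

K has 6 vertices, 12 edges, 6 triangles.
rank ∂_0 = 0, rank ∂_1 = 5 ⇒ b_0 = 6 − 0 − 5 = 1; all invariant factors of ∂_1 are 1 so no torsion. So H_0 ≅ Z.
rank ∂_1 = 5, rank ∂_2 = 6 ⇒ b_1 = 12 − 5 − 6 = 1; all invariant factors of ∂_2 are 1 so no torsion. So H_1 ≅ Z.
rank ∂_2 = 6, rank ∂_3 = 0 ⇒ b_2 = 6 − 6 − 0 = 0. So H_2 ≅ 0.

b_0 = 1, b_1 = 1, b_2 = 0.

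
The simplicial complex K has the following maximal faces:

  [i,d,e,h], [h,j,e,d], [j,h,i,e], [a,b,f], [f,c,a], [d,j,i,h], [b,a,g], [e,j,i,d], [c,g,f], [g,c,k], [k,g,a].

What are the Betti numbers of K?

Fix the vertex order a < b < c < d < e < f < g < h < i < j < k and write every simplex with vertices in increasing order. Then dim K = 3 and the simplices of K are:

  0-simplices (11): a, b, c, d, e, f, g, h, i, j, k
  1-simplices (22): ab, ac, af, ag, ak, bf, bg, cf, cg, ck, de, dh, di, dj, eh, ei, ej, fg, gk, hi, hj, ij
  2-simplices (16): abf, abg, acf, agk, cfg, cgk, deh, dei, dej, dhi, dhj, dij, ehi, ehj, eij, hij
  3-simplices (5): dehi, dehj, deij, dhij, ehij

so the chain groups are C_0 ≅ Z^11, C_1 ≅ Z^22, C_2 ≅ Z^16, C_3 ≅ Z^5.

∂_1: C_1 → C_0 sends each edge [p,q] (with p < q) to q − p.
This gives a 11×22 integer matrix of rank 9; reducing to Smith normal form yields diagonal entries (1,1,1,1,1,1,1,1,1).

∂_2: C_2 → C_1 maps a triangle to the signed sum of its edges. For instance
  ∂abg = bg − ag + ab,
  ∂hij = ij − hj + hi.
This gives a 22×16 integer matrix of rank 12; reducing to Smith normal form yields diagonal entries (1,1,1,1,1,1,1,1,1,1,1,1).

Boundary ∂_3: C_3 → C_2 sends each 3-simplex σ to the alternating sum Σ_i (−1)^i (σ with its i-th vertex removed). For instance
  ∂deij = eij − dij + dej − dei,
  ∂dehi = ehi − dhi + dei − deh.
The 16×5 boundary matrix has rank 4 and Smith normal form diag(1,1,1,1).

Computing H_k = (kernel of ∂_k) / (image of ∂_{k+1}):

  H_0: rank C_0 − rank ∂_1 = 11 − 9 = 2, and the invariant factors of ∂_1 are all 1, so H_0 = Z^2.
  H_1: rank ker ∂_1 − rank ∂_2 = (22 − 9) − 12 = 1, and the invariant factors of ∂_2 are all 1, so H_1 = Z.
  H_2: rank ker ∂_2 − rank ∂_3 = (16 − 12) − 4 = 0, and the invariant factors of ∂_3 are all 1, so H_2 = 0.
  H_3: rank ker ∂_3 − rank ∂_4 = (5 − 4) − 0 = 1, and there is no ∂_4, so H_3 = Z.

(K is a triangulation of the disjoint union of the cylinder S^1 x I and the 3-sphere S^3.)

Hence the Betti numbers are b_0 = 2, b_1 = 1, b_2 = 0, b_3 = 1.

b_0 = 2, b_1 = 1, b_2 = 0, b_3 = 1.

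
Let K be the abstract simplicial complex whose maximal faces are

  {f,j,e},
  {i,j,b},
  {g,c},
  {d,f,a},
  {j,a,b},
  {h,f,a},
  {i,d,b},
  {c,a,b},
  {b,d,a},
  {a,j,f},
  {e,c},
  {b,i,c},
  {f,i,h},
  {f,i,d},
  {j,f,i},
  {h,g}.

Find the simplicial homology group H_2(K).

H_2 = Z.

Take the total order a < b < c < d < e < f < g < h < i < j on the vertex set. Then K (dimension 2) consists of the simplices:

  0-simplices (10): a, b, c, d, e, f, g, h, i, j
  1-simplices (23): ab, ac, ad, af, ah, aj, bc, bd, bi, bj, ce, cg, ci, df, di, ef, ej, fh, fi, fj, gh, hi, ij
  2-simplices (13): abc, abd, abj, adf, afh, afj, bci, bdi, bij, dfi, efj, fhi, fij

Hence C_0 ≅ Z^10, C_1 ≅ Z^23, C_2 ≅ Z^13.

∂_1: C_1 → C_0 is given by ∂[p,q] = [q] − [p].
This gives a 10×23 integer matrix of rank 9; reducing to Smith normal form yields diagonal entries (1,1,1,1,1,1,1,1,1).

The boundary map ∂_2: C_2 → C_1 acts by ∂[p,q,r] = [q,r] − [p,r] + [p,q]. For instance
  ∂afh = fh − ah + af,
  ∂efj = fj − ej + ef.
This gives a 23×13 integer matrix of rank 12; reducing to Smith normal form yields diagonal entries (1,1,1,1,1,1,1,1,1,1,1,1).

Reading off H_k = ker ∂_k / im ∂_{k+1}:

  H_2: rank ker ∂_2 − rank ∂_3 = (13 − 12) − 0 = 1, and there is no ∂_3, so H_2 ≅ Z.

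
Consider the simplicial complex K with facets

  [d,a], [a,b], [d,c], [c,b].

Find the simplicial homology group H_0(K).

Order the vertices as a < b < c < d. Listing each simplex with vertices in this order, K has dimension 1 with simplices:

  0-simplices (4): a, b, c, d
  1-simplices (4): ab, ad, bc, cd

so the chain groups are C_0 ≅ Z^4, C_1 ≅ Z^4.

∂_1: C_1 → C_0 is given by ∂[p,q] = [q] − [p].
This gives a 4×4 integer matrix of rank 3; reducing to Smith normal form yields diagonal entries (1,1,1).

Now H_k = ker ∂_k / im ∂_{k+1}, so:

  H_0: rank C_0 − rank ∂_1 = 4 − 3 = 1, and the invariant factors of ∂_1 are all 1, so H_0 = Z.

(K is a triangulation of the circle S^1.)

H_0 = Z.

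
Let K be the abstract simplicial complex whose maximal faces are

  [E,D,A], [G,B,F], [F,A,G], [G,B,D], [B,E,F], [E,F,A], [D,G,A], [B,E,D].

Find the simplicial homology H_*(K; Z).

We work with the vertex ordering A < B < D < E < F < G. The simplices of K, each written with vertices in increasing order, are:

  0-simplices (6): A, B, D, E, F, G
  1-simplices (12): AD, AE, AF, AG, BD, BE, BF, BG, DE, DG, EF, FG
  2-simplices (8): ADE, ADG, AEF, AFG, BDE, BDG, BEF, BFG

Hence C_0 ≅ Z^6, C_1 ≅ Z^12, C_2 ≅ Z^8.

Boundary ∂_1: C_1 → C_0 maps an edge to its endpoints' difference, ∂[p,q] = q − p. For instance
  ∂EF = F − E.
The resulting 6×12 matrix has rank 5, and its Smith normal form has invariant factors (1,1,1,1,1).

Boundary ∂_2: C_2 → C_1 acts by ∂[p,q,r] = [q,r] − [p,r] + [p,q]. For instance
  ∂AEF = EF − AF + AE,
  ∂BDG = DG − BG + BD.
The 12×8 boundary matrix has rank 7 and Smith normal form diag(1,1,1,1,1,1,1).

Computing H_k = (kernel of ∂_k) / (image of ∂_{k+1}):

  H_0: rank C_0 − rank ∂_1 = 6 − 5 = 1, and the invariant factors of ∂_1 are all 1, so H_0 = Z.
  H_1: rank ker ∂_1 − rank ∂_2 = (12 − 5) − 7 = 0, and the invariant factors of ∂_2 are all 1, so H_1 = 0.
  H_2: rank ker ∂_2 − rank ∂_3 = (8 − 7) − 0 = 1, and there is no ∂_3, so H_2 = Z.

(K is a triangulation of the 2-sphere S^2.)

H_0 = Z,  H_1 = 0,  H_2 = Z.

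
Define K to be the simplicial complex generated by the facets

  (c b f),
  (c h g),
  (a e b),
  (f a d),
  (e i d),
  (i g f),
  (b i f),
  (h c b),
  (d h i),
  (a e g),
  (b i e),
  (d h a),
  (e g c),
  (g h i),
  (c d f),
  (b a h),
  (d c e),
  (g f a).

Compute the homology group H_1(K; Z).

K has 9 vertices, 27 edges, 18 triangles.
rank ∂_1 = 8, rank ∂_2 = 17 ⇒ b_1 = 27 − 8 − 17 = 2; all invariant factors of ∂_2 are 1 so no torsion. So H_1 = Z^2.

H_1 = Z^2.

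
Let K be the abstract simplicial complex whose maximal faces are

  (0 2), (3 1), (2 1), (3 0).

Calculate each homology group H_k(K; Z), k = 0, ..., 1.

Order the vertices as 0 < 1 < 2 < 3. Listing each simplex with vertices in this order, K has dimension 1 with simplices:

  0-simplices (4): [0], [1], [2], [3]
  1-simplices (4): [0,2], [0,3], [1,2], [1,3]

giving chain groups C_0 ≅ Z^4, C_1 ≅ Z^4.

∂_1: C_1 → C_0 maps an edge to its endpoints' difference, ∂[p,q] = q − p.
This gives a 4×4 integer matrix of rank 3; reducing to Smith normal form yields diagonal entries (1,1,1).

Reading off H_k = ker ∂_k / im ∂_{k+1}:

  H_0: rank C_0 − rank ∂_1 = 4 − 3 = 1, and the invariant factors of ∂_1 are all 1, so H_0 = Z.
  H_1: rank ker ∂_1 − rank ∂_2 = (4 − 3) − 0 = 1, and there is no ∂_2, so H_1 = Z.

(K is a triangulation of the circle S^1.)

H_0 ≅ Z,  H_1 ≅ Z.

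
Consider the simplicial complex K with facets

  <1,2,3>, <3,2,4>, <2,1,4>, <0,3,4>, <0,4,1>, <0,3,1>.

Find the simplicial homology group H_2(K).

Order the vertices as 0 < 1 < 2 < 3 < 4. Listing each simplex with vertices in this order, K has dimension 2 with simplices:

  0-simplices (5): [0], [1], [2], [3], [4]
  1-simplices (9): [0,1], [0,3], [0,4], [1,2], [1,3], [1,4], [2,3], [2,4], [3,4]
  2-simplices (6): [0,1,3], [0,1,4], [0,3,4], [1,2,3], [1,2,4], [2,3,4]

giving chain groups C_0 ≅ Z^5, C_1 ≅ Z^9, C_2 ≅ Z^6.

∂_1: C_1 → C_0 sends each edge [p,q] (with p < q) to q − p.
This gives a 5×9 integer matrix of rank 4; reducing to Smith normal form yields diagonal entries (1,1,1,1).

The boundary map ∂_2: C_2 → C_1 sends each 2-simplex [p,q,r] to [q,r] − [p,r] + [p,q]. For instance
  ∂[0,3,4] = [3,4] − [0,4] + [0,3],
  ∂[0,1,3] = [1,3] − [0,3] + [0,1].
The resulting 9×6 matrix has rank 5, and its Smith normal form has invariant factors (1,1,1,1,1).

From H_k ≅ ker(∂_k) / im(∂_{k+1}) we obtain:

  H_2: rank ker ∂_2 − rank ∂_3 = (6 − 5) − 0 = 1, and there is no ∂_3, so H_2 ≅ Z.

(K is a triangulation of the 2-sphere S^2.)

H_2 ≅ Z.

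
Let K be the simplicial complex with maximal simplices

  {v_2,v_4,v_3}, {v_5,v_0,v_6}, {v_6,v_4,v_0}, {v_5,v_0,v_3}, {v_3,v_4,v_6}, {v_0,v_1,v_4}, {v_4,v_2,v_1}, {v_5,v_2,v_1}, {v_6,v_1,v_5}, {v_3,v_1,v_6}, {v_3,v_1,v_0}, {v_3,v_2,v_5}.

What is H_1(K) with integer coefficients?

Order the vertices as v_0 < v_1 < v_2 < v_3 < v_4 < v_5 < v_6. Listing each simplex with vertices in this order, K has dimension 2 with simplices:

  0-simplices (7): [v_0], [v_1], [v_2], [v_3], [v_4], [v_5], [v_6]
  1-simplices (18): (18 of them)
  2-simplices (12): (12 of them)

Hence C_0 ≅ Z^7, C_1 ≅ Z^18, C_2 ≅ Z^12.

The boundary map ∂_1: C_1 → C_0 maps an edge to its endpoints' difference, ∂[p,q] = q − p. For instance
  ∂[v_0,v_1] = [v_1] − [v_0].
The 7×18 boundary matrix has rank 6 and Smith normal form diag(1,1,1,1,1,1).

The boundary map ∂_2: C_2 → C_1 maps a triangle to the signed sum of its edges. For instance
  ∂[v_1,v_3,v_6] = [v_3,v_6] − [v_1,v_6] + [v_1,v_3],
  ∂[v_1,v_5,v_6] = [v_5,v_6] − [v_1,v_6] + [v_1,v_5].
This gives a 18×12 integer matrix of rank 12; reducing to Smith normal form yields diagonal entries (1,1,1,1,1,1,1,1,1,1,1,2).

From H_k ≅ ker(∂_k) / im(∂_{k+1}) we obtain:

  H_1: rank ker ∂_1 − rank ∂_2 = (18 − 6) − 12 = 0, and ∂_2 has invariant factor 2 > 1, so H_1 ≅ Z/2Z.

H_1 ≅ Z/2Z.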